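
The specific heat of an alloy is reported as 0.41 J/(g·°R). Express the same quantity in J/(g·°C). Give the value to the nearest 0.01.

0.74 J/(g·°C)

Since only a temperature interval is involved, the additive offset between the scales drops out.
A change of 1°C is a change of 1.8°R, so per °C the value is 0.41 × 1.8 = 0.74.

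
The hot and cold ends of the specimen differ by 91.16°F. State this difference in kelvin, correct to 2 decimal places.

An interval of 1°F corresponds to 5/9 K.
91.16 × 5/9 = 50.64.

50.64 K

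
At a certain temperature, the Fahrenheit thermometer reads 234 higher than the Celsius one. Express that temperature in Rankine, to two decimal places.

946.17°R

Let x be the Celsius reading; then the Fahrenheit reading is 1.8·x + 32.
(1.8·x + 32) - x = 234  ⇒  (0.8)·x = 202  ⇒  x = 252.5000°C.
In Rankine: 252.5000 × 1.8 + 491.67 = 946.17°R.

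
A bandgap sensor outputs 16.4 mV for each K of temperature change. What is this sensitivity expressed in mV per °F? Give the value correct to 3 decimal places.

9.111 mV per °F

The quantity depends on a temperature interval, so only the ratio of degree sizes applies; the offset between the scales is irrelevant.
A change of 1°F is a change of 5/9 K, so per °F the value is 16.4 × 5/9 = 9.111.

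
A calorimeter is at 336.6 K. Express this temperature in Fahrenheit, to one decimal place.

146.2°F

In Celsius: 336.6 - 273.15 = 63.4500°C.
In Fahrenheit: 63.4500 × 1.8 + 32 = 146.2°F.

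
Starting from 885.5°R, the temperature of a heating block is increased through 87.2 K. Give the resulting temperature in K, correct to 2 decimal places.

579.14 K

Initial temperature in Celsius: (885.5 - 491.67) × 5/9 = 218.7944°C.
The 87.2 K change is an interval; Kelvin and Celsius degrees are the same size, so ΔC = +87.2°C.
Final Celsius temperature: 218.7944 + 87.2000 = 305.9944°C.
In kelvin: 305.9944 + 273.15 = 579.14 K.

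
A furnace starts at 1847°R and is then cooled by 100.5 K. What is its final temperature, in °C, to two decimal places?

Initial temperature in Celsius: (1847 - 491.67) × 5/9 = 752.9611°C.
The 100.5 K change is an interval; Kelvin and Celsius degrees are the same size, so ΔC = -100.5°C.
Final Celsius temperature: 752.9611 - 100.5000 = 652.4611°C.

652.46°C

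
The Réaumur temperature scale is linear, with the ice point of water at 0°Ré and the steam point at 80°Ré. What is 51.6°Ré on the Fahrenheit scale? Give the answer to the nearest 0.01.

Linear interpolation between the fixed points: C = (51.6 - 0) × 100 / (80 - 0) = 64.5000°C.
Then 64.5000 × 1.8 + 32 = 148.10°F.

148.10°F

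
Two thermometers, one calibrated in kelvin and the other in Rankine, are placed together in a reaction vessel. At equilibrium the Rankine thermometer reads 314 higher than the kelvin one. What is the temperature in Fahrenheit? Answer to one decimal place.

246.8°F

Let x be the kelvin reading; then the Rankine reading is 1.8·x.
(1.8·x) - x = 314  ⇒  (0.8)·x = 314  ⇒  x = 392.5000 K.
In Celsius: 392.5 - 273.15 = 119.3500°C.
In Fahrenheit: 119.3500 × 1.8 + 32 = 246.8°F.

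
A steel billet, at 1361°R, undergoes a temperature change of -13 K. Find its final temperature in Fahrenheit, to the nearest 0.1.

877.9°F

Initial temperature in Celsius: (1361 - 491.67) × 5/9 = 482.9611°C.
The 13 K change is an interval; Kelvin and Celsius degrees are the same size, so ΔC = -13°C.
Final Celsius temperature: 482.9611 - 13.0000 = 469.9611°C.
In Fahrenheit: 469.9611 × 1.8 + 32 = 877.9°F.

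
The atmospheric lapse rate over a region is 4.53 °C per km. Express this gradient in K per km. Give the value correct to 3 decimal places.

Since only a temperature interval is involved, the additive offset between the scales drops out.
A change of 1°C is a change of 1 K, so 4.53 × 1 = 4.530.

4.530 K/km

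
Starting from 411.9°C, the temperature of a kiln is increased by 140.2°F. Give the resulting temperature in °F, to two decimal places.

913.62°F

The 140.2°F change is an interval, so only the factor 5/9 applies: +140.2 × 5/9 = +77.8889°C.
Final Celsius temperature: 411.9000 + 77.8889 = 489.7889°C.
In Fahrenheit: 489.7889 × 1.8 + 32 = 913.62°F.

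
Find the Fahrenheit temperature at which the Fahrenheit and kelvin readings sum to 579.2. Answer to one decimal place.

Let F be the Fahrenheit reading. The kelvin reading is K = 5/9·F + 255.372.
Require F + K = 579.2: (14/9)·F + 255.372 = 579.2.
F = (579.2 - 255.372) / (14/9) = 208.2.

208.2°F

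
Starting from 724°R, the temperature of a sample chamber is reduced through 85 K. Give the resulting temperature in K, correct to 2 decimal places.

317.22 K

Initial temperature in Celsius: (724 - 491.67) × 5/9 = 129.0722°C.
The 85 K change is an interval; Kelvin and Celsius degrees are the same size, so ΔC = -85°C.
Final Celsius temperature: 129.0722 - 85.0000 = 44.0722°C.
In kelvin: 44.0722 + 273.15 = 317.22 K.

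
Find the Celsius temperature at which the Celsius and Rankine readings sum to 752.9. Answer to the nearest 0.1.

Let C be the Celsius reading. The Rankine reading is R = 1.8·C + 491.67.
Require C + R = 752.9: (2.8)·C + 491.67 = 752.9.
C = (752.9 - 491.67) / (2.8) = 93.3.

93.3°C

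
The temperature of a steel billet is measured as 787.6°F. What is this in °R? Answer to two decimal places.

In Celsius: (787.6 - 32) × 5/9 = 419.7778°C.
In Rankine: 419.7778 × 1.8 + 491.67 = 1247.27°R.

1247.27°R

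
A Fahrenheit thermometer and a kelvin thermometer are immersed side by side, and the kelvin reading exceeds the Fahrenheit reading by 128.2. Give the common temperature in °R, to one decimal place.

Let x be the Fahrenheit reading; then the kelvin reading is 5/9·x + 255.372.
(5/9·x + 255.372) - x = 128.2  ⇒  (-4/9)·x = -127.172  ⇒  x = 286.1375°F.
In Celsius: (286.1375 - 32) × 5/9 = 141.1875°C.
In Rankine: 141.1875 × 1.8 + 491.67 = 745.8°R.

745.8°R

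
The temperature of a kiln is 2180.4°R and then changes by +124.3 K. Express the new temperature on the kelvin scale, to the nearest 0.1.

Initial temperature in Celsius: (2180.4 - 491.67) × 5/9 = 938.1833°C.
The 124.3 K change is an interval; Kelvin and Celsius degrees are the same size, so ΔC = +124.3°C.
Final Celsius temperature: 938.1833 + 124.3000 = 1062.4833°C.
In kelvin: 1062.4833 + 273.15 = 1335.6 K.

1335.6 K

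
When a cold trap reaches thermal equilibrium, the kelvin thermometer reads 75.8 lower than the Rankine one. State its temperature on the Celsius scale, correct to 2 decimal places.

-178.40°C

Let x be the Rankine reading; then the kelvin reading is 5/9·x.
(5/9·x) - x = -75.8  ⇒  (-4/9)·x = -75.8  ⇒  x = 170.5500°R.
In Celsius: (170.55 - 491.67) × 5/9 = -178.40°C.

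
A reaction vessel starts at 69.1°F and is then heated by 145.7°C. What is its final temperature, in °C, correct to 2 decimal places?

Initial temperature in Celsius: (69.1 - 32) × 5/9 = 20.6111°C.
Final Celsius temperature: 20.6111 + 145.7000 = 166.3111°C.

166.31°C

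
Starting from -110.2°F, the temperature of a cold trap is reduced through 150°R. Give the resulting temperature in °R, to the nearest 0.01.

199.47°R

Initial temperature in Celsius: (-110.2 - 32) × 5/9 = -79.0000°C.
The 150°R change is an interval, so only the factor 5/9 applies: -150 × 5/9 = -83.3333°C.
Final Celsius temperature: -79.0000 - 83.3333 = -162.3333°C.
In Rankine: -162.3333 × 1.8 + 491.67 = 199.47°R.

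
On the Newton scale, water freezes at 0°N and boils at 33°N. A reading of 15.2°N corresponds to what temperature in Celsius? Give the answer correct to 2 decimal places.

Linear interpolation between the fixed points: C = (15.2 - 0) × 100 / (33 - 0) = 46.0606°C.

46.06°C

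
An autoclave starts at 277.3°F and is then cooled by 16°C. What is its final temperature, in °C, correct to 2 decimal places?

Initial temperature in Celsius: (277.3 - 32) × 5/9 = 136.2778°C.
Final Celsius temperature: 136.2778 - 16.0000 = 120.2778°C.

120.28°C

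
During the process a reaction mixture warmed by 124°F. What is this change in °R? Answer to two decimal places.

Fahrenheit and Rankine degrees are the same size, so the interval is unchanged: 124.00.

124.00°R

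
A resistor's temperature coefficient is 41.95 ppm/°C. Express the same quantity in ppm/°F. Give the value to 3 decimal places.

The quantity depends on a temperature interval, so only the ratio of degree sizes applies; the offset between the scales is irrelevant.
A change of 1°F is a change of 5/9°C, so per °F the value is 41.95 × 5/9 = 23.306.

23.306 ppm/°F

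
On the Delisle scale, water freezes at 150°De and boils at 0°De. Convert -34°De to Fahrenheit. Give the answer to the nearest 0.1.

252.8°F

Linear interpolation between the fixed points: C = (-34 - 150) × 100 / (0 - 150) = 122.6667°C.
Then 122.6667 × 1.8 + 32 = 252.8°F.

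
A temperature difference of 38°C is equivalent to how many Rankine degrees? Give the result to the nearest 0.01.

68.40°R

For a temperature interval the offset drops out; only the factor 1.8 applies.
38 × 1.8 = 68.40.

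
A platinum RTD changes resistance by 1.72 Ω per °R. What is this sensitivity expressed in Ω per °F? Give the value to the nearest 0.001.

1.720 Ω per °F

Since only a temperature interval is involved, the additive offset between the scales drops out.
A change of 1°F is a change of 1°R, so per °F the value is 1.72 × 1 = 1.720.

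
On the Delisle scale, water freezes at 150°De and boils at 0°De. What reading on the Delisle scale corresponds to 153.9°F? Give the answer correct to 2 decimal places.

48.42°De

First in Celsius: (153.9 - 32) × 5/9 = 67.7222°C.
Linearly onto the Delisle scale: 150 + (67.7222 / 100) × (0 - 150) = 48.42°De.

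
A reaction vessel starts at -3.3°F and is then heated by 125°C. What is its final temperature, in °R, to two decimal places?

Initial temperature in Celsius: (-3.3 - 32) × 5/9 = -19.6111°C.
Final Celsius temperature: -19.6111 + 125.0000 = 105.3889°C.
In Rankine: 105.3889 × 1.8 + 491.67 = 681.37°R.

681.37°R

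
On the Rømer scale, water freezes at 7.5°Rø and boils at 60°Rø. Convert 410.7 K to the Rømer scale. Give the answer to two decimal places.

79.71°Rø

First in Celsius: 410.7 - 273.15 = 137.5500°C.
Linearly onto the Rømer scale: 7.5 + (137.5500 / 100) × (60 - 7.5) = 79.71°Rø.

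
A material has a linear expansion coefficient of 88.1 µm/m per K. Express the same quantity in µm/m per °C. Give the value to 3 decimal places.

Since only a temperature interval is involved, the additive offset between the scales drops out.
A change of 1°C is a change of 1 K, so per °C the value is 88.1 × 1 = 88.100.

88.100 µm/m per °C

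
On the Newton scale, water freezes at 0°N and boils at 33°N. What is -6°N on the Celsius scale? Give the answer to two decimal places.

Linear interpolation between the fixed points: C = (-6 - 0) × 100 / (33 - 0) = -18.1818°C.

-18.18°C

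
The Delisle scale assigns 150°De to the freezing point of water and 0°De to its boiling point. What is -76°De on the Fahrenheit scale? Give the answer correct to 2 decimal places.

303.20°F

Linear interpolation between the fixed points: C = (-76 - 150) × 100 / (0 - 150) = 150.6667°C.
Then 150.6667 × 1.8 + 32 = 303.20°F.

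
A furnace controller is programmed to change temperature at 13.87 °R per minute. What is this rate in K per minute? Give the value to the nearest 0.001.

7.706 K/minute

Since only a temperature interval is involved, the additive offset between the scales drops out.
A change of 1°R is a change of 5/9 K, so 13.87 × 5/9 = 7.706.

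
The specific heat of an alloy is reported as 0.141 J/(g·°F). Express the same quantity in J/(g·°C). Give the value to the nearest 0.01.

The quantity depends on a temperature interval, so only the ratio of degree sizes applies; the offset between the scales is irrelevant.
A change of 1°C is a change of 1.8°F, so per °C the value is 0.141 × 1.8 = 0.25.

0.25 J/(g·°C)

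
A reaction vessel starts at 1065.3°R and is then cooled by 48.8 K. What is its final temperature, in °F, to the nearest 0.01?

Initial temperature in Celsius: (1065.3 - 491.67) × 5/9 = 318.6833°C.
The 48.8 K change is an interval; Kelvin and Celsius degrees are the same size, so ΔC = -48.8°C.
Final Celsius temperature: 318.6833 - 48.8000 = 269.8833°C.
In Fahrenheit: 269.8833 × 1.8 + 32 = 517.79°F.

517.79°F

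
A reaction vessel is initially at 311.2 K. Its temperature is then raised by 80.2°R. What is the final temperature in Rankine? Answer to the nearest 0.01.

640.36°R

Initial temperature in Celsius: 311.2 - 273.15 = 38.0500°C.
The 80.2°R change is an interval, so only the factor 5/9 applies: +80.2 × 5/9 = +44.5556°C.
Final Celsius temperature: 38.0500 + 44.5556 = 82.6056°C.
In Rankine: 82.6056 × 1.8 + 491.67 = 640.36°R.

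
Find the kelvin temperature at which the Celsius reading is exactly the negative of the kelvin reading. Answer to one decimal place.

136.6 K

Let K be the kelvin reading. The Celsius reading is C = 1·K - 273.15.
Require C = -1·K: 1·K - 273.15 = -1·K.
(2)·K = 273.15  ⇒  K = 136.6.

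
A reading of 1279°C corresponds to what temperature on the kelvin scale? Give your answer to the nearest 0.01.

1552.15 K

In kelvin: 1279.0000 + 273.15 = 1552.15 K.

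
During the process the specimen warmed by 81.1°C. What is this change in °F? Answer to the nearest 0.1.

146.0°F

For a temperature interval the offset drops out; only the factor 1.8 applies.
81.1 × 1.8 = 146.0.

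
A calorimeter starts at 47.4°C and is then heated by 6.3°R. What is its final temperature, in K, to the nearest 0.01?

The 6.3°R change is an interval, so only the factor 5/9 applies: +6.3 × 5/9 = +3.5000°C.
Final Celsius temperature: 47.4000 + 3.5000 = 50.9000°C.
In kelvin: 50.9000 + 273.15 = 324.05 K.

324.05 K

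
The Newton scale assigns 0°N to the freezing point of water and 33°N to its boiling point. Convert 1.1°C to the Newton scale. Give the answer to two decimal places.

Linearly onto the Newton scale: 0 + (1.1000 / 100) × (33 - 0) = 0.36°N.

0.36°N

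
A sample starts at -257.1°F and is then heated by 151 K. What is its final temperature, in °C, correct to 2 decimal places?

-9.61°C

Initial temperature in Celsius: (-257.1 - 32) × 5/9 = -160.6111°C.
The 151 K change is an interval; Kelvin and Celsius degrees are the same size, so ΔC = +151°C.
Final Celsius temperature: -160.6111 + 151.0000 = -9.6111°C.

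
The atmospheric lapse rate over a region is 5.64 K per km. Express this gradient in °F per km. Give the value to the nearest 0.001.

The quantity depends on a temperature interval, so only the ratio of degree sizes applies; the offset between the scales is irrelevant.
A change of 1 K is a change of 1.8°F, so 5.64 × 1.8 = 10.152.

10.152 °F/km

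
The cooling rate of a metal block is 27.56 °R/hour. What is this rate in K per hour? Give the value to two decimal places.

Since only a temperature interval is involved, the additive offset between the scales drops out.
A change of 1°R is a change of 5/9 K, so 27.56 × 5/9 = 15.31.

15.31 K/hour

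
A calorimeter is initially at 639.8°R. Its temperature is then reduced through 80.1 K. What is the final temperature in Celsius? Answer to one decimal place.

Initial temperature in Celsius: (639.8 - 491.67) × 5/9 = 82.2944°C.
The 80.1 K change is an interval; Kelvin and Celsius degrees are the same size, so ΔC = -80.1°C.
Final Celsius temperature: 82.2944 - 80.1000 = 2.1944°C.

2.2°C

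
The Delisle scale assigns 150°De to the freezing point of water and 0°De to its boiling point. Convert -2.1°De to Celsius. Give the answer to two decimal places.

Linear interpolation between the fixed points: C = (-2.1 - 150) × 100 / (0 - 150) = 101.4000°C.

101.40°C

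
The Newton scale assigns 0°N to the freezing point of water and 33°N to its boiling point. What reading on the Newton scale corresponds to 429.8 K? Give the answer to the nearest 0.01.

First in Celsius: 429.8 - 273.15 = 156.6500°C.
Linearly onto the Newton scale: 0 + (156.6500 / 100) × (33 - 0) = 51.69°N.

51.69°N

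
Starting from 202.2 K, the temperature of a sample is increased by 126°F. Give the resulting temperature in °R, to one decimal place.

Initial temperature in Celsius: 202.2 - 273.15 = -70.9500°C.
The 126°F change is an interval, so only the factor 5/9 applies: +126 × 5/9 = +70.0000°C.
Final Celsius temperature: -70.9500 + 70.0000 = -0.9500°C.
In Rankine: -0.9500 × 1.8 + 491.67 = 490.0°R.

490.0°R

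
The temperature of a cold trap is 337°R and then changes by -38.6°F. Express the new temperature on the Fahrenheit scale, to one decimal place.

Initial temperature in Celsius: (337 - 491.67) × 5/9 = -85.9278°C.
The 38.6°F change is an interval, so only the factor 5/9 applies: -38.6 × 5/9 = -21.4444°C.
Final Celsius temperature: -85.9278 - 21.4444 = -107.3722°C.
In Fahrenheit: -107.3722 × 1.8 + 32 = -161.3°F.

-161.3°F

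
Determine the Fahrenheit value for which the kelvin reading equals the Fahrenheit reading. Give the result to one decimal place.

Let F be the Fahrenheit reading. The kelvin reading is K = 5/9·F + 255.372.
Set K = F: 5/9·F + 255.372 = F.
(-4/9)·F = -255.372  ⇒  F = 574.6.

574.6°F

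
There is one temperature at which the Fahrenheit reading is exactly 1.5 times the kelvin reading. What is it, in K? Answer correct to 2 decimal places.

1532.23 K

Let K be the kelvin reading. The Fahrenheit reading is F = 1.8·K - 459.67.
Require F = 1.5·K: 1.8·K - 459.67 = 1.5·K.
(0.3)·K = 459.67  ⇒  K = 1532.23.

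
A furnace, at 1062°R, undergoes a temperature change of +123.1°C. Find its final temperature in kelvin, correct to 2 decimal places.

713.10 K

Initial temperature in Celsius: (1062 - 491.67) × 5/9 = 316.8500°C.
Final Celsius temperature: 316.8500 + 123.1000 = 439.9500°C.
In kelvin: 439.9500 + 273.15 = 713.10 K.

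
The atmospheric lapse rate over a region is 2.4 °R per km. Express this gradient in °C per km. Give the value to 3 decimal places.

The quantity depends on a temperature interval, so only the ratio of degree sizes applies; the offset between the scales is irrelevant.
A change of 1°R is a change of 5/9°C, so 2.4 × 5/9 = 1.333.

1.333 °C/km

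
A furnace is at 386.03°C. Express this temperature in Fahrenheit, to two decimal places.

726.85°F

In Fahrenheit: 386.0300 × 1.8 + 32 = 726.85°F.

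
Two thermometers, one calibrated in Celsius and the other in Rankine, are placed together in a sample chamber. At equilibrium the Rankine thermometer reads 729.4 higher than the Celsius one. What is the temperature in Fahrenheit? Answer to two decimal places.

Let x be the Celsius reading; then the Rankine reading is 1.8·x + 491.67.
(1.8·x + 491.67) - x = 729.4  ⇒  (0.8)·x = 237.73  ⇒  x = 297.1625°C.
In Fahrenheit: 297.1625 × 1.8 + 32 = 566.89°F.

566.89°F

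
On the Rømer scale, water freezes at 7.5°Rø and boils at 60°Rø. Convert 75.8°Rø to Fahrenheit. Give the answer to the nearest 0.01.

266.17°F

Linear interpolation between the fixed points: C = (75.8 - 7.5) × 100 / (60 - 7.5) = 130.0952°C.
Then 130.0952 × 1.8 + 32 = 266.17°F.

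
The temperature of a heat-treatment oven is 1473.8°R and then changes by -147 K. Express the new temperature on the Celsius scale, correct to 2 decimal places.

Initial temperature in Celsius: (1473.8 - 491.67) × 5/9 = 545.6278°C.
The 147 K change is an interval; Kelvin and Celsius degrees are the same size, so ΔC = -147°C.
Final Celsius temperature: 545.6278 - 147.0000 = 398.6278°C.

398.63°C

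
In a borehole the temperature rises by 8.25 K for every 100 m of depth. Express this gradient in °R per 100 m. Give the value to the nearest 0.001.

14.850 °R/100 m

The quantity depends on a temperature interval, so only the ratio of degree sizes applies; the offset between the scales is irrelevant.
A change of 1 K is a change of 1.8°R, so 8.25 × 1.8 = 14.850.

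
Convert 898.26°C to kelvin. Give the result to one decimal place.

1171.4 K

In kelvin: 898.2600 + 273.15 = 1171.4 K.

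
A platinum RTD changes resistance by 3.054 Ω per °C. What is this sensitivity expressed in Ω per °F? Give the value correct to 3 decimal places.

Since only a temperature interval is involved, the additive offset between the scales drops out.
A change of 1°F is a change of 5/9°C, so per °F the value is 3.054 × 5/9 = 1.697.

1.697 Ω per °F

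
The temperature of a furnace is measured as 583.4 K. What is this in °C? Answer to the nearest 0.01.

In Celsius: 583.4 - 273.15 = 310.2500°C.

310.25°C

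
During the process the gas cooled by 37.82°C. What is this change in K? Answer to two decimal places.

37.82 K

Celsius and kelvin degrees are the same size, so the interval is unchanged: 37.82.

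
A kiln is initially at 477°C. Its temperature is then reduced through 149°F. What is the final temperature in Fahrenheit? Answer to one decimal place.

741.6°F

The 149°F change is an interval, so only the factor 5/9 applies: -149 × 5/9 = -82.7778°C.
Final Celsius temperature: 477.0000 - 82.7778 = 394.2222°C.
In Fahrenheit: 394.2222 × 1.8 + 32 = 741.6°F.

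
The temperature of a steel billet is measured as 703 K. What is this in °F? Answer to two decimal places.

805.73°F

In Celsius: 703 - 273.15 = 429.8500°C.
In Fahrenheit: 429.8500 × 1.8 + 32 = 805.73°F.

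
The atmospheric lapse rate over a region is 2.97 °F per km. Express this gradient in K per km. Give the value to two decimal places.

The quantity depends on a temperature interval, so only the ratio of degree sizes applies; the offset between the scales is irrelevant.
A change of 1°F is a change of 5/9 K, so 2.97 × 5/9 = 1.65.

1.65 K/km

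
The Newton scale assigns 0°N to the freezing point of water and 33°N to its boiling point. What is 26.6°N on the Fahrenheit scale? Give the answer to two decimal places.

Linear interpolation between the fixed points: C = (26.6 - 0) × 100 / (33 - 0) = 80.6061°C.
Then 80.6061 × 1.8 + 32 = 177.09°F.

177.09°F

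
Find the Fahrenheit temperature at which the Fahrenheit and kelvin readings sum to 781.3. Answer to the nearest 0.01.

Let F be the Fahrenheit reading. The kelvin reading is K = 5/9·F + 255.372.
Require F + K = 781.3: (14/9)·F + 255.372 = 781.3.
F = (781.3 - 255.372) / (14/9) = 338.10.

338.10°F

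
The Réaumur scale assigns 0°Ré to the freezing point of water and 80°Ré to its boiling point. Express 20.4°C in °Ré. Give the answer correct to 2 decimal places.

16.32°Ré

Linearly onto the Réaumur scale: 0 + (20.4000 / 100) × (80 - 0) = 16.32°Ré.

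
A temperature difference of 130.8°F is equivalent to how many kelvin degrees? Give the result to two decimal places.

72.67 K

For a temperature interval the offset drops out; only the factor 5/9 applies.
130.8 × 5/9 = 72.67.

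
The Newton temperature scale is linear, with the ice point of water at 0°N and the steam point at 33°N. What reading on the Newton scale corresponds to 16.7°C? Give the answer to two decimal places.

5.51°N

Linearly onto the Newton scale: 0 + (16.7000 / 100) × (33 - 0) = 5.51°N.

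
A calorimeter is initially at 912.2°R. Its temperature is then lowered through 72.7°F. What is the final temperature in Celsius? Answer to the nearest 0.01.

193.24°C

Initial temperature in Celsius: (912.2 - 491.67) × 5/9 = 233.6278°C.
The 72.7°F change is an interval, so only the factor 5/9 applies: -72.7 × 5/9 = -40.3889°C.
Final Celsius temperature: 233.6278 - 40.3889 = 193.2389°C.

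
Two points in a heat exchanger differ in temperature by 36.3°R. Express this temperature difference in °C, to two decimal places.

20.17°C

For a temperature interval the offset drops out; only the factor 5/9 applies.
36.3 × 5/9 = 20.17.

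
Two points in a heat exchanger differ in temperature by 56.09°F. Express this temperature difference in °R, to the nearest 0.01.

Fahrenheit and Rankine degrees are the same size, so the interval is unchanged: 56.09.

56.09°R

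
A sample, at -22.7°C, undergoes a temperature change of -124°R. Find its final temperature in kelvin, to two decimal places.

The 124°R change is an interval, so only the factor 5/9 applies: -124 × 5/9 = -68.8889°C.
Final Celsius temperature: -22.7000 - 68.8889 = -91.5889°C.
In kelvin: -91.5889 + 273.15 = 181.56 K.

181.56 K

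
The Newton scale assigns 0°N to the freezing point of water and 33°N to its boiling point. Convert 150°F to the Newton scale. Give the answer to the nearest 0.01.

21.63°N

First in Celsius: (150 - 32) × 5/9 = 65.5556°C.
Linearly onto the Newton scale: 0 + (65.5556 / 100) × (33 - 0) = 21.63°N.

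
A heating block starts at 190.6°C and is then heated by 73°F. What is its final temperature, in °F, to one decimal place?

448.1°F

The 73°F change is an interval, so only the factor 5/9 applies: +73 × 5/9 = +40.5556°C.
Final Celsius temperature: 190.6000 + 40.5556 = 231.1556°C.
In Fahrenheit: 231.1556 × 1.8 + 32 = 448.1°F.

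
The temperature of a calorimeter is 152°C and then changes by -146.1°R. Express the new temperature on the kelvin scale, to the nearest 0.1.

344.0 K

The 146.1°R change is an interval, so only the factor 5/9 applies: -146.1 × 5/9 = -81.1667°C.
Final Celsius temperature: 152.0000 - 81.1667 = 70.8333°C.
In kelvin: 70.8333 + 273.15 = 344.0 K.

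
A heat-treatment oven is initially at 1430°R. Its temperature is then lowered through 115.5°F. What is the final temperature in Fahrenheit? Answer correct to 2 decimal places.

854.83°F

Initial temperature in Celsius: (1430 - 491.67) × 5/9 = 521.2944°C.
The 115.5°F change is an interval, so only the factor 5/9 applies: -115.5 × 5/9 = -64.1667°C.
Final Celsius temperature: 521.2944 - 64.1667 = 457.1278°C.
In Fahrenheit: 457.1278 × 1.8 + 32 = 854.83°F.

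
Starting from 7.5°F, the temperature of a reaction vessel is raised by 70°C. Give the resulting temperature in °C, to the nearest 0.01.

Initial temperature in Celsius: (7.5 - 32) × 5/9 = -13.6111°C.
Final Celsius temperature: -13.6111 + 70.0000 = 56.3889°C.

56.39°C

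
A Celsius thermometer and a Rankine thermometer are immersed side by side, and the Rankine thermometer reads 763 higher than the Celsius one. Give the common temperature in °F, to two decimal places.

Let x be the Celsius reading; then the Rankine reading is 1.8·x + 491.67.
(1.8·x + 491.67) - x = 763  ⇒  (0.8)·x = 271.33  ⇒  x = 339.1625°C.
In Fahrenheit: 339.1625 × 1.8 + 32 = 642.49°F.

642.49°F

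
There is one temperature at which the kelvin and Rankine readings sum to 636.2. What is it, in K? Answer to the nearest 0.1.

227.2 K

Let K be the kelvin reading. The Rankine reading is R = 1.8·K.
Require K + R = 636.2: (2.8)·K = 636.2.
K = (636.2) / (2.8) = 227.2.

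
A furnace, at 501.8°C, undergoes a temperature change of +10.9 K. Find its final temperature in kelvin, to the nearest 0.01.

The 10.9 K change is an interval; Kelvin and Celsius degrees are the same size, so ΔC = +10.9°C.
Final Celsius temperature: 501.8000 + 10.9000 = 512.7000°C.
In kelvin: 512.7000 + 273.15 = 785.85 K.

785.85 K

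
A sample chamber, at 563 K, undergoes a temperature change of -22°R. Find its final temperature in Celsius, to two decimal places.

277.63°C

Initial temperature in Celsius: 563 - 273.15 = 289.8500°C.
The 22°R change is an interval, so only the factor 5/9 applies: -22 × 5/9 = -12.2222°C.
Final Celsius temperature: 289.8500 - 12.2222 = 277.6278°C.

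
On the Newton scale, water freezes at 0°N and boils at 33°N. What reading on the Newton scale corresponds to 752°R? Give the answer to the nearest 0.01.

47.73°N

First in Celsius: (752 - 491.67) × 5/9 = 144.6278°C.
Linearly onto the Newton scale: 0 + (144.6278 / 100) × (33 - 0) = 47.73°N.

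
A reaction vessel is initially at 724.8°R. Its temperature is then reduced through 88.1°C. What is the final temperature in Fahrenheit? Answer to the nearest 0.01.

Initial temperature in Celsius: (724.8 - 491.67) × 5/9 = 129.5167°C.
Final Celsius temperature: 129.5167 - 88.1000 = 41.4167°C.
In Fahrenheit: 41.4167 × 1.8 + 32 = 106.55°F.

106.55°F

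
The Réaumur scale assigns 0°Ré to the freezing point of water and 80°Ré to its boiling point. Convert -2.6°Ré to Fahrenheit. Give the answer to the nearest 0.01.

Linear interpolation between the fixed points: C = (-2.6 - 0) × 100 / (80 - 0) = -3.2500°C.
Then -3.2500 × 1.8 + 32 = 26.15°F.

26.15°F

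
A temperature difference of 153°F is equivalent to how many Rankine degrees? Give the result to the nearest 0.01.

Fahrenheit and Rankine degrees are the same size, so the interval is unchanged: 153.00.

153.00°R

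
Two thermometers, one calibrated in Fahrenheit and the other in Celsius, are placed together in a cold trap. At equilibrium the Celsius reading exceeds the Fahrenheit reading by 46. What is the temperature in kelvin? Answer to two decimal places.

Let x be the Fahrenheit reading; then the Celsius reading is 5/9·x - 17.7778.
(5/9·x - 17.7778) - x = 46  ⇒  (-4/9)·x = 63.7778  ⇒  x = -143.5000°F.
In Celsius: (-143.5 - 32) × 5/9 = -97.5000°C.
In kelvin: -97.5000 + 273.15 = 175.65 K.

175.65 K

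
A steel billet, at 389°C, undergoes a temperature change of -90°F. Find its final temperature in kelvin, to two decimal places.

The 90°F change is an interval, so only the factor 5/9 applies: -90 × 5/9 = -50.0000°C.
Final Celsius temperature: 389.0000 - 50.0000 = 339.0000°C.
In kelvin: 339.0000 + 273.15 = 612.15 K.

612.15 K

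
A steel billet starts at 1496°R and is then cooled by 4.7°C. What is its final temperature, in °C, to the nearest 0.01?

553.26°C

Initial temperature in Celsius: (1496 - 491.67) × 5/9 = 557.9611°C.
Final Celsius temperature: 557.9611 - 4.7000 = 553.2611°C.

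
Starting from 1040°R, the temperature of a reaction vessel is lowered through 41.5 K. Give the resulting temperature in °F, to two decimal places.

Initial temperature in Celsius: (1040 - 491.67) × 5/9 = 304.6278°C.
The 41.5 K change is an interval; Kelvin and Celsius degrees are the same size, so ΔC = -41.5°C.
Final Celsius temperature: 304.6278 - 41.5000 = 263.1278°C.
In Fahrenheit: 263.1278 × 1.8 + 32 = 505.63°F.

505.63°F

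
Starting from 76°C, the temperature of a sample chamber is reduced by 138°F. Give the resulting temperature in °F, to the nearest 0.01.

The 138°F change is an interval, so only the factor 5/9 applies: -138 × 5/9 = -76.6667°C.
Final Celsius temperature: 76.0000 - 76.6667 = -0.6667°C.
In Fahrenheit: -0.6667 × 1.8 + 32 = 30.80°F.

30.80°F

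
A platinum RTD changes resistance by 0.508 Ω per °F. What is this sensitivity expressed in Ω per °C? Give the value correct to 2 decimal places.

Since only a temperature interval is involved, the additive offset between the scales drops out.
A change of 1°C is a change of 1.8°F, so per °C the value is 0.508 × 1.8 = 0.91.

0.91 Ω per °C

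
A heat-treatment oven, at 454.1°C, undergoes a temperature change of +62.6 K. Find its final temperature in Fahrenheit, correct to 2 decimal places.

The 62.6 K change is an interval; Kelvin and Celsius degrees are the same size, so ΔC = +62.6°C.
Final Celsius temperature: 454.1000 + 62.6000 = 516.7000°C.
In Fahrenheit: 516.7000 × 1.8 + 32 = 962.06°F.

962.06°F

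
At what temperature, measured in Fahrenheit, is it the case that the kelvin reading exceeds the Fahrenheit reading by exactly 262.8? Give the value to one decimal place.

-16.7°F

Let F be the Fahrenheit reading. The kelvin reading is K = 5/9·F + 255.372.
Require K - F = 262.8: (-4/9)·F + 255.372 = 262.8.
F = (262.8 - 255.372) / (-4/9) = -16.7.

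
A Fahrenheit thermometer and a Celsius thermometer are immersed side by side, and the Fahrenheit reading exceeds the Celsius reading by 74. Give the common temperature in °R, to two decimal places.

586.17°R

Let x be the Fahrenheit reading; then the Celsius reading is 5/9·x - 17.7778.
(5/9·x - 17.7778) - x = -74  ⇒  (-4/9)·x = -56.2222  ⇒  x = 126.5000°F.
In Celsius: (126.5 - 32) × 5/9 = 52.5000°C.
In Rankine: 52.5000 × 1.8 + 491.67 = 586.17°R.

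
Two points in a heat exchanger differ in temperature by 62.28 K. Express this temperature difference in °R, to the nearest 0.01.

An interval of 1 K corresponds to 1.8°R.
62.28 × 1.8 = 112.10.

112.10°R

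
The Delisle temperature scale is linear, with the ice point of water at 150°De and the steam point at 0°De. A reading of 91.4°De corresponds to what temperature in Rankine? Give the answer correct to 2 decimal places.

Linear interpolation between the fixed points: C = (91.4 - 150) × 100 / (0 - 150) = 39.0667°C.
Then 39.0667 × 1.8 + 491.67 = 561.99°R.

561.99°R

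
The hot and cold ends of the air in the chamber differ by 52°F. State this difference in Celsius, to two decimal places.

For a temperature interval the offset drops out; only the factor 5/9 applies.
52 × 5/9 = 28.89.

28.89°C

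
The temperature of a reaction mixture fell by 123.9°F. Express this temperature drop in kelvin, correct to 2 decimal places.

68.83 K

Only the scale ratio 5/9 matters for a change in temperature.
123.9 × 5/9 = 68.83.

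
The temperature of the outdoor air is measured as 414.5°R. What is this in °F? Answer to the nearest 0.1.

In Celsius: (414.5 - 491.67) × 5/9 = -42.8722°C.
In Fahrenheit: -42.8722 × 1.8 + 32 = -45.2°F.

-45.2°F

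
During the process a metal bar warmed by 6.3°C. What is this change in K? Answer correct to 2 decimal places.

6.30 K

Celsius and kelvin degrees are the same size, so the interval is unchanged: 6.30.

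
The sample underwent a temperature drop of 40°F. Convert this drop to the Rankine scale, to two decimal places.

40.00°R

Fahrenheit and Rankine degrees are the same size, so the interval is unchanged: 40.00.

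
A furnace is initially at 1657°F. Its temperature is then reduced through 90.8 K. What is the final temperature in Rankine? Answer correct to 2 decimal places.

1953.23°R

Initial temperature in Celsius: (1657 - 32) × 5/9 = 902.7778°C.
The 90.8 K change is an interval; Kelvin and Celsius degrees are the same size, so ΔC = -90.8°C.
Final Celsius temperature: 902.7778 - 90.8000 = 811.9778°C.
In Rankine: 811.9778 × 1.8 + 491.67 = 1953.23°R.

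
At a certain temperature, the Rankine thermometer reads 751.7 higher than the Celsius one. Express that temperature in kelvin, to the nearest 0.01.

Let x be the Celsius reading; then the Rankine reading is 1.8·x + 491.67.
(1.8·x + 491.67) - x = 751.7  ⇒  (0.8)·x = 260.03  ⇒  x = 325.0375°C.
In kelvin: 325.0375 + 273.15 = 598.19 K.

598.19 K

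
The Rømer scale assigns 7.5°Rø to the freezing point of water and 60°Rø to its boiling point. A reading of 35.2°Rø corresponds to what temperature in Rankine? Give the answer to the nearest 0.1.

586.6°R

Linear interpolation between the fixed points: C = (35.2 - 7.5) × 100 / (60 - 7.5) = 52.7619°C.
Then 52.7619 × 1.8 + 491.67 = 586.6°R.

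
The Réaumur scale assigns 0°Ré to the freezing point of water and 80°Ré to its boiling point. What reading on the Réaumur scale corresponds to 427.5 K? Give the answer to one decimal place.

123.5°Ré

First in Celsius: 427.5 - 273.15 = 154.3500°C.
Linearly onto the Réaumur scale: 0 + (154.3500 / 100) × (80 - 0) = 123.5°Ré.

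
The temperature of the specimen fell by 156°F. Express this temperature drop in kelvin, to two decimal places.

86.67 K

Only the scale ratio 5/9 matters for a change in temperature.
156 × 5/9 = 86.67.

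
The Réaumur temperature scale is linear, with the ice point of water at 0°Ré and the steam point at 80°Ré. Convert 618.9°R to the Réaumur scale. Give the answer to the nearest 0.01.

56.55°Ré

First in Celsius: (618.9 - 491.67) × 5/9 = 70.6833°C.
Linearly onto the Réaumur scale: 0 + (70.6833 / 100) × (80 - 0) = 56.55°Ré.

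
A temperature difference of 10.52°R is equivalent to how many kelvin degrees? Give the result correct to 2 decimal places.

5.84 K

Only the scale ratio 5/9 matters for a change in temperature.
10.52 × 5/9 = 5.84.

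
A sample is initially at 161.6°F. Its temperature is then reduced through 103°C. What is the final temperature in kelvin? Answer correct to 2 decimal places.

Initial temperature in Celsius: (161.6 - 32) × 5/9 = 72.0000°C.
Final Celsius temperature: 72.0000 - 103.0000 = -31.0000°C.
In kelvin: -31.0000 + 273.15 = 242.15 K.

242.15 K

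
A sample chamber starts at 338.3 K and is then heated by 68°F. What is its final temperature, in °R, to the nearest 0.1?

Initial temperature in Celsius: 338.3 - 273.15 = 65.1500°C.
The 68°F change is an interval, so only the factor 5/9 applies: +68 × 5/9 = +37.7778°C.
Final Celsius temperature: 65.1500 + 37.7778 = 102.9278°C.
In Rankine: 102.9278 × 1.8 + 491.67 = 676.9°R.

676.9°R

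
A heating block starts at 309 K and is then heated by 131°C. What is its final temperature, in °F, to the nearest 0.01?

332.33°F

Initial temperature in Celsius: 309 - 273.15 = 35.8500°C.
Final Celsius temperature: 35.8500 + 131.0000 = 166.8500°C.
In Fahrenheit: 166.8500 × 1.8 + 32 = 332.33°F.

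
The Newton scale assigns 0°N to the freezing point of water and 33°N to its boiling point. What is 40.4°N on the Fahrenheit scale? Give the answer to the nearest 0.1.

252.4°F

Linear interpolation between the fixed points: C = (40.4 - 0) × 100 / (33 - 0) = 122.4242°C.
Then 122.4242 × 1.8 + 32 = 252.4°F.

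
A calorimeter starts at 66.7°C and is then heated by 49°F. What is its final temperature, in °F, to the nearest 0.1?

201.1°F

The 49°F change is an interval, so only the factor 5/9 applies: +49 × 5/9 = +27.2222°C.
Final Celsius temperature: 66.7000 + 27.2222 = 93.9222°C.
In Fahrenheit: 93.9222 × 1.8 + 32 = 201.1°F.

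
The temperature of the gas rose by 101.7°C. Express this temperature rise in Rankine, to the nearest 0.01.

An interval of 1°C corresponds to 1.8°R.
101.7 × 1.8 = 183.06.

183.06°R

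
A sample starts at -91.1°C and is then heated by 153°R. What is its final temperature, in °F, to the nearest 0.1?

21.0°F

The 153°R change is an interval, so only the factor 5/9 applies: +153 × 5/9 = +85.0000°C.
Final Celsius temperature: -91.1000 + 85.0000 = -6.1000°C.
In Fahrenheit: -6.1000 × 1.8 + 32 = 21.0°F.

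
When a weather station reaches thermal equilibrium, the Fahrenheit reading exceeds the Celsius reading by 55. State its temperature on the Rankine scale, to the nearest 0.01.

543.42°R

Let x be the Fahrenheit reading; then the Celsius reading is 5/9·x - 17.7778.
(5/9·x - 17.7778) - x = -55  ⇒  (-4/9)·x = -37.2222  ⇒  x = 83.7500°F.
In Celsius: (83.75 - 32) × 5/9 = 28.7500°C.
In Rankine: 28.7500 × 1.8 + 491.67 = 543.42°R.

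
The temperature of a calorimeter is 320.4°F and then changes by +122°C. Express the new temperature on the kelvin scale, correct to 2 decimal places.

Initial temperature in Celsius: (320.4 - 32) × 5/9 = 160.2222°C.
Final Celsius temperature: 160.2222 + 122.0000 = 282.2222°C.
In kelvin: 282.2222 + 273.15 = 555.37 K.

555.37 K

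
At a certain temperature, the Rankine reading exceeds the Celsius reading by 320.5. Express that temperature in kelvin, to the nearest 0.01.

59.19 K

Let x be the Rankine reading; then the Celsius reading is 5/9·x - 273.15.
(5/9·x - 273.15) - x = -320.5  ⇒  (-4/9)·x = -47.35  ⇒  x = 106.5375°R.
In Celsius: (106.5375 - 491.67) × 5/9 = -213.9625°C.
In kelvin: -213.9625 + 273.15 = 59.19 K.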